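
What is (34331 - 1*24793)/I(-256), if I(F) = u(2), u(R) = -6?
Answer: -4769/3 ≈ -1589.7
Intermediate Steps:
I(F) = -6
(34331 - 1*24793)/I(-256) = (34331 - 1*24793)/(-6) = (34331 - 24793)*(-⅙) = 9538*(-⅙) = -4769/3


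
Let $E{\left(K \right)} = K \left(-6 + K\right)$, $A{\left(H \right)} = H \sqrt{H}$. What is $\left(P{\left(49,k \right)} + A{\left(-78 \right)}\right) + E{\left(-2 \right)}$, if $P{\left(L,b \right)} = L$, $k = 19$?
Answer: $65 - 78 i \sqrt{78} \approx 65.0 - 688.88 i$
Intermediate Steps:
$A{\left(H \right)} = H^{\frac{3}{2}}$
$\left(P{\left(49,k \right)} + A{\left(-78 \right)}\right) + E{\left(-2 \right)} = \left(49 + \left(-78\right)^{\frac{3}{2}}\right) - 2 \left(-6 - 2\right) = \left(49 - 78 i \sqrt{78}\right) - -16 = \left(49 - 78 i \sqrt{78}\right) + 16 = 65 - 78 i \sqrt{78}$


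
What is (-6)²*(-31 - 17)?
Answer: -1728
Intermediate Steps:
(-6)²*(-31 - 17) = 36*(-48) = -1728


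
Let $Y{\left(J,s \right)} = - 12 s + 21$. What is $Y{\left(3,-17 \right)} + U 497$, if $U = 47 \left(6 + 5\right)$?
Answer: $257174$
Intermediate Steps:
$Y{\left(J,s \right)} = 21 - 12 s$
$U = 517$ ($U = 47 \cdot 11 = 517$)
$Y{\left(3,-17 \right)} + U 497 = \left(21 - -204\right) + 517 \cdot 497 = \left(21 + 204\right) + 256949 = 225 + 256949 = 257174$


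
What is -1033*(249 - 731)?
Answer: 497906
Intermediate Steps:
-1033*(249 - 731) = -1033*(-482) = 497906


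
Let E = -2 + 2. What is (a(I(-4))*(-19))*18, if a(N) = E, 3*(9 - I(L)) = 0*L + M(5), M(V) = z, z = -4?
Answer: 0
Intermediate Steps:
M(V) = -4
E = 0
I(L) = 31/3 (I(L) = 9 - (0*L - 4)/3 = 9 - (0 - 4)/3 = 9 - ⅓*(-4) = 9 + 4/3 = 31/3)
a(N) = 0
(a(I(-4))*(-19))*18 = (0*(-19))*18 = 0*18 = 0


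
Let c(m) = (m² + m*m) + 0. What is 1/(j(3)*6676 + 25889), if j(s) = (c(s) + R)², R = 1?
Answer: 1/2435925 ≈ 4.1052e-7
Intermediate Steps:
c(m) = 2*m² (c(m) = (m² + m²) + 0 = 2*m² + 0 = 2*m²)
j(s) = (1 + 2*s²)² (j(s) = (2*s² + 1)² = (1 + 2*s²)²)
1/(j(3)*6676 + 25889) = 1/((1 + 2*3²)²*6676 + 25889) = 1/((1 + 2*9)²*6676 + 25889) = 1/((1 + 18)²*6676 + 25889) = 1/(19²*6676 + 25889) = 1/(361*6676 + 25889) = 1/(2410036 + 25889) = 1/2435925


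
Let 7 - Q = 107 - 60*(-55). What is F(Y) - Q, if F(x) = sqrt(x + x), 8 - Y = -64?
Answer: 3412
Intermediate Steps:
Y = 72 (Y = 8 - 1*(-64) = 8 + 64 = 72)
Q = -3400 (Q = 7 - (107 - 60*(-55)) = 7 - (107 + 3300) = 7 - 1*3407 = 7 - 3407 = -3400)
F(x) = sqrt(2)*sqrt(x) (F(x) = sqrt(2*x) = sqrt(2)*sqrt(x))
F(Y) - Q = sqrt(2)*sqrt(72) - 1*(-3400) = sqrt(2)*(6*sqrt(2)) + 3400 = 12 + 3400 = 3412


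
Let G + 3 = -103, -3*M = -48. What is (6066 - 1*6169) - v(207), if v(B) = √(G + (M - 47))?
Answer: -103 - I*√137 ≈ -103.0 - 11.705*I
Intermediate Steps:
M = 16 (M = -⅓*(-48) = 16)
G = -106 (G = -3 - 103 = -106)
v(B) = I*√137 (v(B) = √(-106 + (16 - 47)) = √(-106 - 31) = √(-137) = I*√137)
(6066 - 1*6169) - v(207) = (6066 - 1*6169) - I*√137 = (6066 - 6169) - I*√137 = -103 - I*√137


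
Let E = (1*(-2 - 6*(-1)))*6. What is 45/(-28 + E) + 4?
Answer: -29/4 ≈ -7.2500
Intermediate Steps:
E = 24 (E = (1*(-2 - 1*(-6)))*6 = (1*(-2 + 6))*6 = (1*4)*6 = 4*6 = 24)
45/(-28 + E) + 4 = 45/(-28 + 24) + 4 = 45/(-4) + 4 = -¼*45 + 4 = -45/4 + 4 = -29/4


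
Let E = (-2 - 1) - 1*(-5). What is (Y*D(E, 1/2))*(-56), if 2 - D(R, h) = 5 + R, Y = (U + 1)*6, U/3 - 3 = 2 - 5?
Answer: 1680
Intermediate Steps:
U = 0 (U = 9 + 3*(2 - 5) = 9 + 3*(-3) = 9 - 9 = 0)
E = 2 (E = -3 + 5 = 2)
Y = 6 (Y = (0 + 1)*6 = 1*6 = 6)
D(R, h) = -3 - R (D(R, h) = 2 - (5 + R) = 2 + (-5 - R) = -3 - R)
(Y*D(E, 1/2))*(-56) = (6*(-3 - 1*2))*(-56) = (6*(-3 - 2))*(-56) = (6*(-5))*(-56) = -30*(-56) = 1680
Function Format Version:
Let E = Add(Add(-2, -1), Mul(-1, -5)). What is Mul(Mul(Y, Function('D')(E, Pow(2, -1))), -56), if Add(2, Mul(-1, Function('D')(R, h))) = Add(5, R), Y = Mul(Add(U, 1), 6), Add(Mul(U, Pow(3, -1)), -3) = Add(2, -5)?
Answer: 1680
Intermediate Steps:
U = 0 (U = Add(9, Mul(3, Add(2, -5))) = Add(9, Mul(3, -3)) = Add(9, -9) = 0)
E = 2 (E = Add(-3, 5) = 2)
Y = 6 (Y = Mul(Add(0, 1), 6) = Mul(1, 6) = 6)
Function('D')(R, h) = Add(-3, Mul(-1, R)) (Function('D')(R, h) = Add(2, Mul(-1, Add(5, R))) = Add(2, Add(-5, Mul(-1, R))) = Add(-3, Mul(-1, R)))
Mul(Mul(Y, Function('D')(E, Pow(2, -1))), -56) = Mul(Mul(6, Add(-3, Mul(-1, 2))), -56) = Mul(Mul(6, Add(-3, -2)), -56) = Mul(Mul(6, -5), -56) = Mul(-30, -56) = 1680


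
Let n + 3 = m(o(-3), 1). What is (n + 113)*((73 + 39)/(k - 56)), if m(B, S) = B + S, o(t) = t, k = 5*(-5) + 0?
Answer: -448/3 ≈ -149.33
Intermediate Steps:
k = -25 (k = -25 + 0 = -25)
n = -5 (n = -3 + (-3 + 1) = -3 - 2 = -5)
(n + 113)*((73 + 39)/(k - 56)) = (-5 + 113)*((73 + 39)/(-25 - 56)) = 108*(112/(-81)) = 108*(112*(-1/81)) = 108*(-112/81) = -448/3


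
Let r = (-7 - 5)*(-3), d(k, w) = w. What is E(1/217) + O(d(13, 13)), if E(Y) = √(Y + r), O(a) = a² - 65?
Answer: 104 + √1695421/217 ≈ 110.00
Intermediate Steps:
r = 36 (r = -12*(-3) = 36)
O(a) = -65 + a²
E(Y) = √(36 + Y) (E(Y) = √(Y + 36) = √(36 + Y))
E(1/217) + O(d(13, 13)) = √(36 + 1/217) + (-65 + 13²) = √(36 + 1/217) + (-65 + 169) = √(7813/217) + 104 = √1695421/217 + 104 = 104 + √1695421/217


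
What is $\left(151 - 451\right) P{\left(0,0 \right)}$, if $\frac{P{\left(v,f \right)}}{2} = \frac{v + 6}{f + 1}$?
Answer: $-3600$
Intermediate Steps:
$P{\left(v,f \right)} = \frac{2 \left(6 + v\right)}{1 + f}$ ($P{\left(v,f \right)} = 2 \frac{v + 6}{f + 1} = 2 \frac{6 + v}{1 + f} = \frac{2 \left(6 + v\right)}{1 + f}$)
$\left(151 - 451\right) P{\left(0,0 \right)} = \left(151 - 451\right) \frac{2 \left(6 + 0\right)}{1 + 0} = - 300 \cdot 2 \cdot 1^{-1} \cdot 6 = - 300 \cdot 2 \cdot 1 \cdot 6 = \left(-300\right) 12 = -3600$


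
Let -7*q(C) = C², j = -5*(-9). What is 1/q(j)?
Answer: -7/2025 ≈ -0.0034568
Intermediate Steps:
j = 45
q(C) = -C²/7
1/q(j) = 1/(-⅐*45²) = 1/(-⅐*2025) = 1/(-2025/7) = -7/2025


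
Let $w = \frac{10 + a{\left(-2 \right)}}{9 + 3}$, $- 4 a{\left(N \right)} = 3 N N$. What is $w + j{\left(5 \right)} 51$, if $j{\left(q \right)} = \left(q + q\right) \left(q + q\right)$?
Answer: $\frac{61207}{12} \approx 5100.6$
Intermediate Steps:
$a{\left(N \right)} = - \frac{3 N^{2}}{4}$ ($a{\left(N \right)} = - \frac{3 N N}{4} = - \frac{3 N^{2}}{4}$)
$w = \frac{7}{12}$ ($w = \frac{10 - \frac{3 \left(-2\right)^{2}}{4}}{9 + 3} = \frac{10 - 3}{12} = \left(10 - 3\right) \frac{1}{12} = 7 \cdot \frac{1}{12} = \frac{7}{12} \approx 0.58333$)
$j{\left(q \right)} = 4 q^{2}$ ($j{\left(q \right)} = 2 q 2 q = 4 q^{2}$)
$w + j{\left(5 \right)} 51 = \frac{7}{12} + 4 \cdot 5^{2} \cdot 51 = \frac{7}{12} + 4 \cdot 25 \cdot 51 = \frac{7}{12} + 100 \cdot 51 = \frac{7}{12} + 5100 = \frac{61207}{12}$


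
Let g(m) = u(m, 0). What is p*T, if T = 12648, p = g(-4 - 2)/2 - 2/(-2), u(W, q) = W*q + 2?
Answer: 25296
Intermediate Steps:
u(W, q) = 2 + W*q
g(m) = 2 (g(m) = 2 + m*0 = 2 + 0 = 2)
p = 2 (p = 2/2 - 2/(-2) = 2*(½) - 2*(-½) = 1 + 1 = 2)
p*T = 2*12648 = 25296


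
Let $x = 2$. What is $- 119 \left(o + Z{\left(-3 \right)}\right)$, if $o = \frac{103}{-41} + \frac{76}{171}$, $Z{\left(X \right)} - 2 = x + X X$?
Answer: $- \frac{480046}{369} \approx -1300.9$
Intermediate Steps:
$Z{\left(X \right)} = 4 + X^{2}$ ($Z{\left(X \right)} = 2 + \left(2 + X X\right) = 2 + \left(2 + X^{2}\right) = 4 + X^{2}$)
$o = - \frac{763}{369}$ ($o = 103 \left(- \frac{1}{41}\right) + 76 \cdot \frac{1}{171} = - \frac{103}{41} + \frac{4}{9} = - \frac{763}{369} \approx -2.0677$)
$- 119 \left(o + Z{\left(-3 \right)}\right) = - 119 \left(- \frac{763}{369} + \left(4 + \left(-3\right)^{2}\right)\right) = - 119 \left(- \frac{763}{369} + \left(4 + 9\right)\right) = - 119 \left(- \frac{763}{369} + 13\right) = \left(-119\right) \frac{4034}{369} = - \frac{480046}{369}$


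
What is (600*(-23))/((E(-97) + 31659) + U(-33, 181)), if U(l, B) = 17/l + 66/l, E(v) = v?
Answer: -19800/45281 ≈ -0.43727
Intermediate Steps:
U(l, B) = 83/l
(600*(-23))/((E(-97) + 31659) + U(-33, 181)) = (600*(-23))/((-97 + 31659) + 83/(-33)) = -13800/(31562 + 83*(-1/33)) = -13800/(31562 - 83/33) = -13800/1041463/33 = -13800*33/1041463 = -19800/45281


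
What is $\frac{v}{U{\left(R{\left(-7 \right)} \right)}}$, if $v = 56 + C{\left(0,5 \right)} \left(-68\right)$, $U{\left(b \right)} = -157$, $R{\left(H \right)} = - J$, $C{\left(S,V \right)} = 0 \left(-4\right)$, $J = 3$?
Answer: $- \frac{56}{157} \approx -0.35669$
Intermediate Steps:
$C{\left(S,V \right)} = 0$
$R{\left(H \right)} = -3$ ($R{\left(H \right)} = \left(-1\right) 3 = -3$)
$v = 56$ ($v = 56 + 0 \left(-68\right) = 56 + 0 = 56$)
$\frac{v}{U{\left(R{\left(-7 \right)} \right)}} = \frac{56}{-157} = 56 \left(- \frac{1}{157}\right) = - \frac{56}{157}$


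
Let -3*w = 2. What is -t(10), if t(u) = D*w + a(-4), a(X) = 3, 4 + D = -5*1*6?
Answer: -77/3 ≈ -25.667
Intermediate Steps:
w = -⅔ (w = -⅓*2 = -⅔ ≈ -0.66667)
D = -34 (D = -4 - 5*1*6 = -4 - 5*6 = -4 - 30 = -34)
t(u) = 77/3 (t(u) = -34*(-⅔) + 3 = 68/3 + 3 = 77/3)
-t(10) = -1*77/3 = -77/3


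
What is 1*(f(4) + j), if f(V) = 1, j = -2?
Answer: -1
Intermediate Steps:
1*(f(4) + j) = 1*(1 - 2) = 1*(-1) = -1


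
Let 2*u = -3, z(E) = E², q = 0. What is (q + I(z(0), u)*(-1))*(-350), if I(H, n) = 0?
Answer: 0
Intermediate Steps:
u = -3/2 (u = (½)*(-3) = -3/2 ≈ -1.5000)
(q + I(z(0), u)*(-1))*(-350) = (0 + 0*(-1))*(-350) = (0 + 0)*(-350) = 0*(-350) = 0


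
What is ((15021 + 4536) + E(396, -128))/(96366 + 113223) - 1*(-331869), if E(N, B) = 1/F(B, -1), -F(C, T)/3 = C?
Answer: 26709546776833/80482176 ≈ 3.3187e+5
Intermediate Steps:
F(C, T) = -3*C
E(N, B) = -1/(3*B) (E(N, B) = 1/(-3*B) = -1/(3*B))
((15021 + 4536) + E(396, -128))/(96366 + 113223) - 1*(-331869) = ((15021 + 4536) - ⅓/(-128))/(96366 + 113223) - 1*(-331869) = (19557 - ⅓*(-1/128))/209589 + 331869 = (19557 + 1/384)*(1/209589) + 331869 = (7509889/384)*(1/209589) + 331869 = 7509889/80482176 + 331869 = 26709546776833/80482176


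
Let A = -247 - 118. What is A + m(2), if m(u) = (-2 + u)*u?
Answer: -365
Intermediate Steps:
A = -365
m(u) = u*(-2 + u)
A + m(2) = -365 + 2*(-2 + 2) = -365 + 2*0 = -365 + 0 = -365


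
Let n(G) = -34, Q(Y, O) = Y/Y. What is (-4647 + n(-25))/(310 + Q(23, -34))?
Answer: -4681/311 ≈ -15.051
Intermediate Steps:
Q(Y, O) = 1
(-4647 + n(-25))/(310 + Q(23, -34)) = (-4647 - 34)/(310 + 1) = -4681/311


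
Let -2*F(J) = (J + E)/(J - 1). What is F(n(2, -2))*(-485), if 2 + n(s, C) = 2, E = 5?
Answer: -2425/2 ≈ -1212.5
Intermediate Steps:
n(s, C) = 0 (n(s, C) = -2 + 2 = 0)
F(J) = -(5 + J)/(2*(-1 + J)) (F(J) = -(J + 5)/(2*(J - 1)) = -(5 + J)/(2*(-1 + J)))
F(n(2, -2))*(-485) = ((-5 - 1*0)/(2*(-1 + 0)))*(-485) = ((½)*(-5 + 0)/(-1))*(-485) = ((½)*(-1)*(-5))*(-485) = (5/2)*(-485) = -2425/2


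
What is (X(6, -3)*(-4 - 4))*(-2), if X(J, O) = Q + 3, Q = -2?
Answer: 16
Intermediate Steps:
X(J, O) = 1 (X(J, O) = -2 + 3 = 1)
(X(6, -3)*(-4 - 4))*(-2) = (1*(-4 - 4))*(-2) = (1*(-8))*(-2) = -8*(-2) = 16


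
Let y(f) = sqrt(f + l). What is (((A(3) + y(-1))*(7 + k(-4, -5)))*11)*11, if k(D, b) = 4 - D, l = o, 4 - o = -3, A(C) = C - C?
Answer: 1815*sqrt(6) ≈ 4445.8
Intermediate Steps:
A(C) = 0
o = 7 (o = 4 - 1*(-3) = 4 + 3 = 7)
l = 7
y(f) = sqrt(7 + f) (y(f) = sqrt(f + 7) = sqrt(7 + f))
(((A(3) + y(-1))*(7 + k(-4, -5)))*11)*11 = (((0 + sqrt(7 - 1))*(7 + (4 - 1*(-4))))*11)*11 = (((0 + sqrt(6))*(7 + (4 + 4)))*11)*11 = ((sqrt(6)*(7 + 8))*11)*11 = ((sqrt(6)*15)*11)*11 = ((15*sqrt(6))*11)*11 = (165*sqrt(6))*11 = 1815*sqrt(6)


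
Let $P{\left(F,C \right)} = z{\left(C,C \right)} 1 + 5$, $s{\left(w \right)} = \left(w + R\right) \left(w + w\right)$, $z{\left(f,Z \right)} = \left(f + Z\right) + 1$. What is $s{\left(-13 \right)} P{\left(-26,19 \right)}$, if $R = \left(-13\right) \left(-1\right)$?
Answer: $0$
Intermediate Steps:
$R = 13$
$z{\left(f,Z \right)} = 1 + Z + f$ ($z{\left(f,Z \right)} = \left(Z + f\right) + 1 = 1 + Z + f$)
$s{\left(w \right)} = 2 w \left(13 + w\right)$ ($s{\left(w \right)} = \left(w + 13\right) \left(w + w\right) = \left(13 + w\right) 2 w = 2 w \left(13 + w\right)$)
$P{\left(F,C \right)} = 6 + 2 C$ ($P{\left(F,C \right)} = \left(1 + C + C\right) 1 + 5 = \left(1 + 2 C\right) 1 + 5 = \left(1 + 2 C\right) + 5 = 6 + 2 C$)
$s{\left(-13 \right)} P{\left(-26,19 \right)} = 2 \left(-13\right) \left(13 - 13\right) \left(6 + 2 \cdot 19\right) = 2 \left(-13\right) 0 \left(6 + 38\right) = 0 \cdot 44 = 0$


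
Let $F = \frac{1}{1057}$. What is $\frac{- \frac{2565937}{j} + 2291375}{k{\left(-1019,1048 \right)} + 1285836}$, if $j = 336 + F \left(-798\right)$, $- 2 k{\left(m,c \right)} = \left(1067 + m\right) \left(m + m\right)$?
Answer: $\frac{10509684433}{6142510296} \approx 1.711$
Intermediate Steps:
$F = \frac{1}{1057} \approx 0.00094607$
$k{\left(m,c \right)} = - m \left(1067 + m\right)$ ($k{\left(m,c \right)} = - \frac{\left(1067 + m\right) \left(m + m\right)}{2} = - \frac{\left(1067 + m\right) 2 m}{2} = - \frac{2 m \left(1067 + m\right)}{2} = - m \left(1067 + m\right)$)
$j = \frac{50622}{151}$ ($j = 336 + \frac{1}{1057} \left(-798\right) = 336 - \frac{114}{151} = \frac{50622}{151} \approx 335.25$)
$\frac{- \frac{2565937}{j} + 2291375}{k{\left(-1019,1048 \right)} + 1285836} = \frac{- \frac{2565937}{\frac{50622}{151}} + 2291375}{\left(-1\right) \left(-1019\right) \left(1067 - 1019\right) + 1285836} = \frac{\left(-2565937\right) \frac{151}{50622} + 2291375}{\left(-1\right) \left(-1019\right) 48 + 1285836} = \frac{- \frac{35223317}{4602} + 2291375}{48912 + 1285836} = \frac{10509684433}{4602 \cdot 1334748} = \frac{10509684433}{4602} \cdot \frac{1}{1334748} = \frac{10509684433}{6142510296}$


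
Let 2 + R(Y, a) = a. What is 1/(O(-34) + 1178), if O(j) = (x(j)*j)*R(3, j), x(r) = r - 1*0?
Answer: -1/40438 ≈ -2.4729e-5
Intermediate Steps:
R(Y, a) = -2 + a
x(r) = r (x(r) = r + 0 = r)
O(j) = j²*(-2 + j) (O(j) = (j*j)*(-2 + j) = j²*(-2 + j))
1/(O(-34) + 1178) = 1/((-34)²*(-2 - 34) + 1178) = 1/(1156*(-36) + 1178) = 1/(-41616 + 1178) = 1/(-40438) = -1/40438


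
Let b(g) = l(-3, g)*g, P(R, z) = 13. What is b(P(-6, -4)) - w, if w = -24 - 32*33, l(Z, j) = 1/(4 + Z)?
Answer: 1093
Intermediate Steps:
b(g) = g (b(g) = g/(4 - 3) = g/1 = 1*g = g)
w = -1080 (w = -24 - 1056 = -1080)
b(P(-6, -4)) - w = 13 - 1*(-1080) = 13 + 1080 = 1093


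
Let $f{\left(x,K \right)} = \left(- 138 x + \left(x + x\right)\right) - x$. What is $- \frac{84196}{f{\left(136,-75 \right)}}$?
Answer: $\frac{21049}{4658} \approx 4.5189$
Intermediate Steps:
$f{\left(x,K \right)} = - 137 x$ ($f{\left(x,K \right)} = \left(- 138 x + 2 x\right) - x = - 136 x - x = - 137 x$)
$- \frac{84196}{f{\left(136,-75 \right)}} = - \frac{84196}{\left(-137\right) 136} = - \frac{84196}{-18632} = \left(-84196\right) \left(- \frac{1}{18632}\right) = \frac{21049}{4658}$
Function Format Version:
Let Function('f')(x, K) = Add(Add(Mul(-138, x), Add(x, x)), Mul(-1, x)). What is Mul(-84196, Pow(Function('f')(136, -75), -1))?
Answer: Rational(21049, 4658) ≈ 4.5189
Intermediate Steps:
Function('f')(x, K) = Mul(-137, x) (Function('f')(x, K) = Add(Add(Mul(-138, x), Mul(2, x)), Mul(-1, x)) = Add(Mul(-136, x), Mul(-1, x)) = Mul(-137, x))
Mul(-84196, Pow(Function('f')(136, -75), -1)) = Mul(-84196, Pow(Mul(-137, 136), -1)) = Mul(-84196, Pow(-18632, -1)) = Mul(-84196, Rational(-1, 18632)) = Rational(21049, 4658)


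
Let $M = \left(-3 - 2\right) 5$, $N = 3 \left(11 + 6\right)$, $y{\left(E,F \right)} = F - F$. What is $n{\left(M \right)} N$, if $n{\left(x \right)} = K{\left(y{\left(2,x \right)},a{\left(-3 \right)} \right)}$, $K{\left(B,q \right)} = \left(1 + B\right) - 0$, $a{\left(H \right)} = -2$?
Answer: $51$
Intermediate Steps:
$y{\left(E,F \right)} = 0$
$N = 51$ ($N = 3 \cdot 17 = 51$)
$K{\left(B,q \right)} = 1 + B$ ($K{\left(B,q \right)} = \left(1 + B\right) + 0 = 1 + B$)
$M = -25$ ($M = \left(-3 - 2\right) 5 = \left(-5\right) 5 = -25$)
$n{\left(x \right)} = 1$ ($n{\left(x \right)} = 1 + 0 = 1$)
$n{\left(M \right)} N = 1 \cdot 51 = 51$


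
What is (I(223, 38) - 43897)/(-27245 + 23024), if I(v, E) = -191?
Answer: 14696/1407 ≈ 10.445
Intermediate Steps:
(I(223, 38) - 43897)/(-27245 + 23024) = (-191 - 43897)/(-27245 + 23024) = -44088/(-4221) = -44088*(-1/4221) = 14696/1407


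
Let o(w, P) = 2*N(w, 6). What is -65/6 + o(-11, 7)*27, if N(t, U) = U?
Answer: 1879/6 ≈ 313.17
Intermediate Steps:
o(w, P) = 12 (o(w, P) = 2*6 = 12)
-65/6 + o(-11, 7)*27 = -65/6 + 12*27 = -65*1/6 + 324 = -65/6 + 324 = 1879/6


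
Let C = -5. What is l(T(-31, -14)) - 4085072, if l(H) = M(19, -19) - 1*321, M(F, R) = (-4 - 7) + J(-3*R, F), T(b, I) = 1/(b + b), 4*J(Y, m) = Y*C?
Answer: -16341901/4 ≈ -4.0855e+6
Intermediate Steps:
J(Y, m) = -5*Y/4 (J(Y, m) = (Y*(-5))/4 = (-5*Y)/4 = -5*Y/4)
T(b, I) = 1/(2*b)
M(F, R) = -11 + 15*R/4 (M(F, R) = (-4 - 7) - (-15)*R/4 = -11 + 15*R/4)
l(H) = -1613/4 (l(H) = (-11 + (15/4)*(-19)) - 1*321 = (-11 - 285/4) - 321 = -329/4 - 321 = -1613/4)
l(T(-31, -14)) - 4085072 = -1613/4 - 4085072 = -16341901/4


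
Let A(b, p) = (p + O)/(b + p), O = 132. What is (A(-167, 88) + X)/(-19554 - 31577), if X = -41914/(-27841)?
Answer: 2813814/112459515509 ≈ 2.5021e-5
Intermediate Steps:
A(b, p) = (132 + p)/(b + p) (A(b, p) = (p + 132)/(b + p) = (132 + p)/(b + p))
X = 41914/27841 (X = -41914*(-1/27841) = 41914/27841 ≈ 1.5055)
(A(-167, 88) + X)/(-19554 - 31577) = ((132 + 88)/(-167 + 88) + 41914/27841)/(-19554 - 31577) = (220/(-79) + 41914/27841)/(-51131) = (-1/79*220 + 41914/27841)*(-1/51131) = (-220/79 + 41914/27841)*(-1/51131) = -2813814/2199439*(-1/51131) = 2813814/112459515509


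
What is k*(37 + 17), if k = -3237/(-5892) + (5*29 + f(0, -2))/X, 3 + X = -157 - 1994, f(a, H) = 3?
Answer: 9150723/352538 ≈ 25.957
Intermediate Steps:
X = -2154 (X = -3 + (-157 - 1994) = -3 - 2151 = -2154)
k = 1016747/2115228 (k = -3237/(-5892) + (5*29 + 3)/(-2154) = -3237*(-1/5892) + (145 + 3)*(-1/2154) = 1079/1964 + 148*(-1/2154) = 1079/1964 - 74/1077 = 1016747/2115228 ≈ 0.48068)
k*(37 + 17) = 1016747*(37 + 17)/2115228 = (1016747/2115228)*54 = 9150723/352538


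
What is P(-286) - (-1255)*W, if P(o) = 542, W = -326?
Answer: -408588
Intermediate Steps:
P(-286) - (-1255)*W = 542 - (-1255)*(-326) = 542 - 1*409130 = 542 - 409130 = -408588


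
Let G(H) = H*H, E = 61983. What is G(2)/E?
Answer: 4/61983 ≈ 6.4534e-5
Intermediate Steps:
G(H) = H**2
G(2)/E = 2**2/61983 = (1/61983)*4 = 4/61983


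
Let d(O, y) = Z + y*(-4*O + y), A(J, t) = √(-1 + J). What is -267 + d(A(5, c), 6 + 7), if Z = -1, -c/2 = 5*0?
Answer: -203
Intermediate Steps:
c = 0 (c = -10*0 = -2*0 = 0)
d(O, y) = -1 + y*(y - 4*O) (d(O, y) = -1 + y*(-4*O + y) = -1 + y*(y - 4*O))
-267 + d(A(5, c), 6 + 7) = -267 + (-1 + (6 + 7)² - 4*√(-1 + 5)*(6 + 7)) = -267 + (-1 + 13² - 4*√4*13) = -267 + (-1 + 169 - 4*2*13) = -267 + (-1 + 169 - 104) = -267 + 64 = -203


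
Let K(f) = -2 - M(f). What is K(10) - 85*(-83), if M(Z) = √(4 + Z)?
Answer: 7053 - √14 ≈ 7049.3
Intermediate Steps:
K(f) = -2 - √(4 + f)
K(10) - 85*(-83) = (-2 - √(4 + 10)) - 85*(-83) = (-2 - √14) + 7055 = 7053 - √14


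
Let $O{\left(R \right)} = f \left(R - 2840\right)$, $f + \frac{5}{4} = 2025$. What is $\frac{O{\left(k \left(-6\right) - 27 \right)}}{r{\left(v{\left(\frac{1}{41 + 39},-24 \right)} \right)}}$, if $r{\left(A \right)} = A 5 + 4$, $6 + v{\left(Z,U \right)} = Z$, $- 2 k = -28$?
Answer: $\frac{19110676}{83} \approx 2.3025 \cdot 10^{5}$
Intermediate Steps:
$k = 14$ ($k = \left(- \frac{1}{2}\right) \left(-28\right) = 14$)
$v{\left(Z,U \right)} = -6 + Z$
$f = \frac{8095}{4}$ ($f = - \frac{5}{4} + 2025 = \frac{8095}{4} \approx 2023.8$)
$O{\left(R \right)} = -5747450 + \frac{8095 R}{4}$ ($O{\left(R \right)} = \frac{8095 \left(R - 2840\right)}{4} = \frac{8095 \left(-2840 + R\right)}{4} = -5747450 + \frac{8095 R}{4}$)
$r{\left(A \right)} = 4 + 5 A$ ($r{\left(A \right)} = 5 A + 4 = 4 + 5 A$)
$\frac{O{\left(k \left(-6\right) - 27 \right)}}{r{\left(v{\left(\frac{1}{41 + 39},-24 \right)} \right)}} = \frac{-5747450 + \frac{8095 \left(14 \left(-6\right) - 27\right)}{4}}{4 + 5 \left(-6 + \frac{1}{41 + 39}\right)} = \frac{-5747450 + \frac{8095 \left(-84 - 27\right)}{4}}{4 + 5 \left(-6 + \frac{1}{80}\right)} = \frac{-5747450 + \frac{8095}{4} \left(-111\right)}{4 + 5 \left(-6 + \frac{1}{80}\right)} = \frac{-5747450 - \frac{898545}{4}}{4 + 5 \left(- \frac{479}{80}\right)} = - \frac{23888345}{4 \left(4 - \frac{479}{16}\right)} = - \frac{23888345}{4 \left(- \frac{415}{16}\right)} = \left(- \frac{23888345}{4}\right) \left(- \frac{16}{415}\right) = \frac{19110676}{83}$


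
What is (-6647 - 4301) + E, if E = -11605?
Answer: -22553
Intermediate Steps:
(-6647 - 4301) + E = (-6647 - 4301) - 11605 = -10948 - 11605 = -22553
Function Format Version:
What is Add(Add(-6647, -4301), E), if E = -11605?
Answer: -22553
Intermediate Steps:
Add(Add(-6647, -4301), E) = Add(Add(-6647, -4301), -11605) = Add(-10948, -11605) = -22553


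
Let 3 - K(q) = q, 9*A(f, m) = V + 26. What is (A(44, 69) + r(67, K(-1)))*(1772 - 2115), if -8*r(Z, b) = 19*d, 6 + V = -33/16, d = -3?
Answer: -450359/144 ≈ -3127.5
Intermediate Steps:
V = -129/16 (V = -6 - 33/16 = -129/16 ≈ -8.0625)
A(f, m) = 287/144 (A(f, m) = (-129/16 + 26)/9 = (1/9)*(287/16) = 287/144)
K(q) = 3 - q
r(Z, b) = 57/8 (r(Z, b) = -19*(-3)/8 = -1/8*(-57) = 57/8)
(A(44, 69) + r(67, K(-1)))*(1772 - 2115) = (287/144 + 57/8)*(1772 - 2115) = (1313/144)*(-343) = -450359/144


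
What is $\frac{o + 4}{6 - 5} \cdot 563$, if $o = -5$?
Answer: $-563$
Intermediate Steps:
$\frac{o + 4}{6 - 5} \cdot 563 = \frac{-5 + 4}{6 - 5} \cdot 563 = - 1^{-1} \cdot 563 = \left(-1\right) 1 \cdot 563 = \left(-1\right) 563 = -563$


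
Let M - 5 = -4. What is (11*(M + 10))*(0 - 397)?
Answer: -48037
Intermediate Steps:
M = 1 (M = 5 - 4 = 1)
(11*(M + 10))*(0 - 397) = (11*(1 + 10))*(0 - 397) = (11*11)*(-397) = 121*(-397) = -48037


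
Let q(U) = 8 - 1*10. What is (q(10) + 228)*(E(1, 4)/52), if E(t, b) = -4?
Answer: -226/13 ≈ -17.385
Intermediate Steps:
q(U) = -2 (q(U) = 8 - 10 = -2)
(q(10) + 228)*(E(1, 4)/52) = (-2 + 228)*(-4/52) = 226*(-4*1/52) = 226*(-1/13) = -226/13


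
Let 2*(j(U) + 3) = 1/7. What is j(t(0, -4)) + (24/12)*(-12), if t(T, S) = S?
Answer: -377/14 ≈ -26.929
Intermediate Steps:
j(U) = -41/14 (j(U) = -3 + (½)/7 = -3 + (½)*(⅐) = -3 + 1/14 = -41/14)
j(t(0, -4)) + (24/12)*(-12) = -41/14 + (24/12)*(-12) = -41/14 + (24*(1/12))*(-12) = -41/14 + 2*(-12) = -41/14 - 24 = -377/14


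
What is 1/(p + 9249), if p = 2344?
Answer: 1/11593 ≈ 8.6259e-5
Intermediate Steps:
1/(p + 9249) = 1/(2344 + 9249) = 1/11593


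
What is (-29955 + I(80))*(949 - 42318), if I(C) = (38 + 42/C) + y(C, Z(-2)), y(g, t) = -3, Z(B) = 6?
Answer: 49509550451/40 ≈ 1.2377e+9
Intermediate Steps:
I(C) = 35 + 42/C (I(C) = (38 + 42/C) - 3 = 35 + 42/C)
(-29955 + I(80))*(949 - 42318) = (-29955 + (35 + 42/80))*(949 - 42318) = (-29955 + (35 + 42*(1/80)))*(-41369) = (-29955 + (35 + 21/40))*(-41369) = (-29955 + 1421/40)*(-41369) = -1196779/40*(-41369) = 49509550451/40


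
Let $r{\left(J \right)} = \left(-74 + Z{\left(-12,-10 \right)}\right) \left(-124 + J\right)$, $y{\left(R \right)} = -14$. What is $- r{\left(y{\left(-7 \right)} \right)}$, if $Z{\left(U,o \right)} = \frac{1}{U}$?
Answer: $- \frac{20447}{2} \approx -10224.0$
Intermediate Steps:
$r{\left(J \right)} = \frac{27559}{3} - \frac{889 J}{12}$ ($r{\left(J \right)} = \left(-74 + \frac{1}{-12}\right) \left(-124 + J\right) = \left(-74 - \frac{1}{12}\right) \left(-124 + J\right) = - \frac{889 \left(-124 + J\right)}{12} = \frac{27559}{3} - \frac{889 J}{12}$)
$- r{\left(y{\left(-7 \right)} \right)} = - (\frac{27559}{3} - - \frac{6223}{6}) = - (\frac{27559}{3} + \frac{6223}{6}) = \left(-1\right) \frac{20447}{2} = - \frac{20447}{2}$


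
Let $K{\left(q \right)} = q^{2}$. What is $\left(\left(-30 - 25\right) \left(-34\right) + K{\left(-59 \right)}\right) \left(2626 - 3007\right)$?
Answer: $-2038731$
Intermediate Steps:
$\left(\left(-30 - 25\right) \left(-34\right) + K{\left(-59 \right)}\right) \left(2626 - 3007\right) = \left(\left(-30 - 25\right) \left(-34\right) + \left(-59\right)^{2}\right) \left(2626 - 3007\right) = \left(\left(-55\right) \left(-34\right) + 3481\right) \left(-381\right) = \left(1870 + 3481\right) \left(-381\right) = 5351 \left(-381\right) = -2038731$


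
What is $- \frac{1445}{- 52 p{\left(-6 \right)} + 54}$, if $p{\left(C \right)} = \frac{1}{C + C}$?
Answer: $- \frac{867}{35} \approx -24.771$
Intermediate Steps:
$p{\left(C \right)} = \frac{1}{2 C}$
$- \frac{1445}{- 52 p{\left(-6 \right)} + 54} = - \frac{1445}{- 52 \frac{1}{2 \left(-6\right)} + 54} = - \frac{1445}{- 52 \cdot \frac{1}{2} \left(- \frac{1}{6}\right) + 54} = - \frac{1445}{\left(-52\right) \left(- \frac{1}{12}\right) + 54} = - \frac{1445}{\frac{13}{3} + 54} = - \frac{1445}{\frac{175}{3}} = \left(-1445\right) \frac{3}{175} = - \frac{867}{35}$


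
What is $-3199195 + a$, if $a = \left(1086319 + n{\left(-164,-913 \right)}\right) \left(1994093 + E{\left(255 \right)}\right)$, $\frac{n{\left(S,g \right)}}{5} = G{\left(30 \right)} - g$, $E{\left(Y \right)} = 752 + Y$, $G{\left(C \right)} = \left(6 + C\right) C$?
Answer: $2187193009205$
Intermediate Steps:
$G{\left(C \right)} = C \left(6 + C\right)$
$n{\left(S,g \right)} = 5400 - 5 g$ ($n{\left(S,g \right)} = 5 \left(30 \left(6 + 30\right) - g\right) = 5 \left(30 \cdot 36 - g\right) = 5 \left(1080 - g\right) = 5400 - 5 g$)
$a = 2187196208400$ ($a = \left(1086319 + \left(5400 - -4565\right)\right) \left(1994093 + \left(752 + 255\right)\right) = \left(1086319 + \left(5400 + 4565\right)\right) \left(1994093 + 1007\right) = \left(1086319 + 9965\right) 1995100 = 1096284 \cdot 1995100 = 2187196208400$)
$-3199195 + a = -3199195 + 2187196208400 = 2187193009205$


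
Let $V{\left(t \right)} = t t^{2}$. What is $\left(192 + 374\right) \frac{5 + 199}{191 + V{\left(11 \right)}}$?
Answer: $\frac{57732}{761} \approx 75.863$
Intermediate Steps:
$V{\left(t \right)} = t^{3}$
$\left(192 + 374\right) \frac{5 + 199}{191 + V{\left(11 \right)}} = \left(192 + 374\right) \frac{5 + 199}{191 + 11^{3}} = 566 \frac{204}{191 + 1331} = 566 \cdot \frac{204}{1522} = 566 \cdot 204 \cdot \frac{1}{1522} = 566 \cdot \frac{102}{761} = \frac{57732}{761}$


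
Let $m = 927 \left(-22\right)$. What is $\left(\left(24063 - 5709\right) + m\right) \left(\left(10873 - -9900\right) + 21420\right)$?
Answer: $-86073720$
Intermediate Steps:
$m = -20394$
$\left(\left(24063 - 5709\right) + m\right) \left(\left(10873 - -9900\right) + 21420\right) = \left(\left(24063 - 5709\right) - 20394\right) \left(\left(10873 - -9900\right) + 21420\right) = \left(18354 - 20394\right) \left(\left(10873 + 9900\right) + 21420\right) = - 2040 \left(20773 + 21420\right) = \left(-2040\right) 42193 = -86073720$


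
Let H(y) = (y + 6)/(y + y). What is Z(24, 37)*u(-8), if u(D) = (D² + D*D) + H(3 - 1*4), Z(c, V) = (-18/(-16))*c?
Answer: 6777/2 ≈ 3388.5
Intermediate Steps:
Z(c, V) = 9*c/8 (Z(c, V) = (-18*(-1/16))*c = 9*c/8)
H(y) = (6 + y)/(2*y) (H(y) = (6 + y)/((2*y)) = (6 + y)*(1/(2*y)) = (6 + y)/(2*y))
u(D) = -5/2 + 2*D² (u(D) = (D² + D*D) + (6 + (3 - 1*4))/(2*(3 - 1*4)) = (D² + D²) + (6 + (3 - 4))/(2*(3 - 4)) = 2*D² + (½)*(6 - 1)/(-1) = 2*D² + (½)*(-1)*5 = 2*D² - 5/2 = -5/2 + 2*D²)
Z(24, 37)*u(-8) = ((9/8)*24)*(-5/2 + 2*(-8)²) = 27*(-5/2 + 2*64) = 27*(-5/2 + 128) = 27*(251/2) = 6777/2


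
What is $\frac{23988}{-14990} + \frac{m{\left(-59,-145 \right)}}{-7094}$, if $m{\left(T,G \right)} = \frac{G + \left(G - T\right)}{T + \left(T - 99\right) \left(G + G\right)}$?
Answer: $- \frac{3893592905451}{2433090862330} \approx -1.6003$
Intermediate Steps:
$m{\left(T,G \right)} = \frac{- T + 2 G}{T + 2 G \left(-99 + T\right)}$ ($m{\left(T,G \right)} = \frac{- T + 2 G}{T + \left(-99 + T\right) 2 G} = \frac{- T + 2 G}{T + 2 G \left(-99 + T\right)}$)
$\frac{23988}{-14990} + \frac{m{\left(-59,-145 \right)}}{-7094} = \frac{23988}{-14990} + \frac{\frac{1}{-59 - -28710 + 2 \left(-145\right) \left(-59\right)} \left(\left(-1\right) \left(-59\right) + 2 \left(-145\right)\right)}{-7094} = 23988 \left(- \frac{1}{14990}\right) + \frac{59 - 290}{-59 + 28710 + 17110} \left(- \frac{1}{7094}\right) = - \frac{11994}{7495} + \frac{1}{45761} \left(-231\right) \left(- \frac{1}{7094}\right) = - \frac{11994}{7495} - - \frac{231}{324628534} = - \frac{11994}{7495} + \frac{231}{324628534} = - \frac{3893592905451}{2433090862330}$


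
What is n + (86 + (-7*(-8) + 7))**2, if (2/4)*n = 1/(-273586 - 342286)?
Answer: 6836487135/307936 ≈ 22201.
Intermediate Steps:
n = -1/307936 (n = 2/(-273586 - 342286) = 2/(-615872) = 2*(-1/615872) = -1/307936 ≈ -3.2474e-6)
n + (86 + (-7*(-8) + 7))**2 = -1/307936 + (86 + (-7*(-8) + 7))**2 = -1/307936 + (86 + (56 + 7))**2 = -1/307936 + (86 + 63)**2 = -1/307936 + 149**2 = -1/307936 + 22201 = 6836487135/307936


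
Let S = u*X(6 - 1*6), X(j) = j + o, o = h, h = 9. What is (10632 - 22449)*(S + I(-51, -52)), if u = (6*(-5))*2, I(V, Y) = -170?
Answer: 8390070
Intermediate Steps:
o = 9
X(j) = 9 + j (X(j) = j + 9 = 9 + j)
u = -60 (u = -30*2 = -60)
S = -540 (S = -60*(9 + (6 - 1*6)) = -60*(9 + (6 - 6)) = -60*(9 + 0) = -60*9 = -540)
(10632 - 22449)*(S + I(-51, -52)) = (10632 - 22449)*(-540 - 170) = -11817*(-710) = 8390070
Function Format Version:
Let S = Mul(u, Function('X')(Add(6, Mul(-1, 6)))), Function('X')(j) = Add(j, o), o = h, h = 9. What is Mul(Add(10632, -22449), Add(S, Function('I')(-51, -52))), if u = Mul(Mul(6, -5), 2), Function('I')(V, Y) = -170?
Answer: 8390070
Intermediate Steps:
o = 9
Function('X')(j) = Add(9, j) (Function('X')(j) = Add(j, 9) = Add(9, j))
u = -60 (u = Mul(-30, 2) = -60)
S = -540 (S = Mul(-60, Add(9, Add(6, Mul(-1, 6)))) = Mul(-60, Add(9, Add(6, -6))) = Mul(-60, Add(9, 0)) = Mul(-60, 9) = -540)
Mul(Add(10632, -22449), Add(S, Function('I')(-51, -52))) = Mul(Add(10632, -22449), Add(-540, -170)) = Mul(-11817, -710) = 8390070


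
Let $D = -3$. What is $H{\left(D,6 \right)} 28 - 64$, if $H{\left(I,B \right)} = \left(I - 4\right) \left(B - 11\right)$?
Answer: $916$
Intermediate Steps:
$H{\left(I,B \right)} = \left(-11 + B\right) \left(-4 + I\right)$ ($H{\left(I,B \right)} = \left(-4 + I\right) \left(-11 + B\right) = \left(-11 + B\right) \left(-4 + I\right)$)
$H{\left(D,6 \right)} 28 - 64 = \left(44 - -33 - 24 + 6 \left(-3\right)\right) 28 - 64 = \left(44 + 33 - 24 - 18\right) 28 - 64 = 35 \cdot 28 - 64 = 980 - 64 = 916$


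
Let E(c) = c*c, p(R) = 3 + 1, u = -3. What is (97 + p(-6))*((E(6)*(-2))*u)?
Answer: 21816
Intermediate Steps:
p(R) = 4
E(c) = c**2
(97 + p(-6))*((E(6)*(-2))*u) = (97 + 4)*((6**2*(-2))*(-3)) = 101*((36*(-2))*(-3)) = 101*(-72*(-3)) = 101*216 = 21816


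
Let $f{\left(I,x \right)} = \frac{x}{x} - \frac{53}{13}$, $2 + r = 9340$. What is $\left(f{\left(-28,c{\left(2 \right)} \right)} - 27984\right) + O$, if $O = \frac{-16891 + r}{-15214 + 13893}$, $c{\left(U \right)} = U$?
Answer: $- \frac{480523883}{17173} \approx -27981.0$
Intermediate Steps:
$r = 9338$ ($r = -2 + 9340 = 9338$)
$f{\left(I,x \right)} = - \frac{40}{13}$ ($f{\left(I,x \right)} = 1 - \frac{53}{13} = - \frac{40}{13}$)
$O = \frac{7553}{1321}$ ($O = \frac{-16891 + 9338}{-15214 + 13893} = - \frac{7553}{-1321} = \left(-7553\right) \left(- \frac{1}{1321}\right) = \frac{7553}{1321} \approx 5.7176$)
$\left(f{\left(-28,c{\left(2 \right)} \right)} - 27984\right) + O = \left(- \frac{40}{13} - 27984\right) + \frac{7553}{1321} = - \frac{363832}{13} + \frac{7553}{1321} = - \frac{480523883}{17173}$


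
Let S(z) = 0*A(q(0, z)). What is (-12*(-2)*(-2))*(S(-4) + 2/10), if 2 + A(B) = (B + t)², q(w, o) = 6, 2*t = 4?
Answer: -48/5 ≈ -9.6000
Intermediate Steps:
t = 2 (t = (½)*4 = 2)
A(B) = -2 + (2 + B)² (A(B) = -2 + (B + 2)² = -2 + (2 + B)²)
S(z) = 0 (S(z) = 0*(-2 + (2 + 6)²) = 0*(-2 + 8²) = 0*(-2 + 64) = 0*62 = 0)
(-12*(-2)*(-2))*(S(-4) + 2/10) = (-12*(-2)*(-2))*(0 + 2/10) = (-4*(-6)*(-2))*(0 + 2*(⅒)) = (24*(-2))*(0 + ⅕) = -48*⅕ = -48/5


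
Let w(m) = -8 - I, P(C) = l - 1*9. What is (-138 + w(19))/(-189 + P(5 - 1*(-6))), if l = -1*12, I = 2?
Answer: 74/105 ≈ 0.70476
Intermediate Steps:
l = -12
P(C) = -21 (P(C) = -12 - 1*9 = -12 - 9 = -21)
w(m) = -10 (w(m) = -8 - 1*2 = -8 - 2 = -10)
(-138 + w(19))/(-189 + P(5 - 1*(-6))) = (-138 - 10)/(-189 - 21) = -148/(-210) = -148*(-1/210) = 74/105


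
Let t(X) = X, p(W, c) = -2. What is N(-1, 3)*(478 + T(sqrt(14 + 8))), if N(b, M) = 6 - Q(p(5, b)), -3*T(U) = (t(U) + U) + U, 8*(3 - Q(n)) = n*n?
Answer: 1673 - 7*sqrt(22)/2 ≈ 1656.6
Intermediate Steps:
Q(n) = 3 - n**2/8 (Q(n) = 3 - n*n/8 = 3 - n**2/8)
T(U) = -U (T(U) = -((U + U) + U)/3 = -(2*U + U)/3 = -U)
N(b, M) = 7/2 (N(b, M) = 6 - (3 - 1/8*(-2)**2) = 6 - (3 - 1/8*4) = 6 - (3 - 1/2) = 6 - 1*5/2 = 6 - 5/2 = 7/2)
N(-1, 3)*(478 + T(sqrt(14 + 8))) = 7*(478 - sqrt(14 + 8))/2 = 7*(478 - sqrt(22))/2 = 1673 - 7*sqrt(22)/2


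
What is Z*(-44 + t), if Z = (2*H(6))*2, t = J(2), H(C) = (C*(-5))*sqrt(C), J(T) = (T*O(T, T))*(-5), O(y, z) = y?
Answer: 7680*sqrt(6) ≈ 18812.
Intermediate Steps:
J(T) = -5*T**2 (J(T) = (T*T)*(-5) = T**2*(-5) = -5*T**2)
H(C) = -5*C**(3/2) (H(C) = (-5*C)*sqrt(C) = -5*C**(3/2))
t = -20 (t = -5*2**2 = -5*4 = -20)
Z = -120*sqrt(6) (Z = (2*(-30*sqrt(6)))*2 = -60*sqrt(6)*2 = -120*sqrt(6) ≈ -293.94)
Z*(-44 + t) = (-120*sqrt(6))*(-44 - 20) = -120*sqrt(6)*(-64) = 7680*sqrt(6)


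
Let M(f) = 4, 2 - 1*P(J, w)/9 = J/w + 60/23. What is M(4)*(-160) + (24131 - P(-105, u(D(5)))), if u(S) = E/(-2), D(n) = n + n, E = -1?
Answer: 496949/23 ≈ 21606.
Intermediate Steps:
D(n) = 2*n
u(S) = 1/2 (u(S) = -1/(-2) = -1*(-1/2) = 1/2)
P(J, w) = -126/23 - 9*J/w (P(J, w) = 18 - 9*(J/w + 60/23) = 18 - 9*(60/23 + J/w) = 18 + (-540/23 - 9*J/w) = -126/23 - 9*J/w)
M(4)*(-160) + (24131 - P(-105, u(D(5)))) = 4*(-160) + (24131 - (-126/23 - 9*(-105)/1/2)) = -640 + (24131 - (-126/23 - 9*(-105)*2)) = -640 + (24131 - (-126/23 + 1890)) = -640 + (24131 - 1*43344/23) = -640 + (24131 - 43344/23) = -640 + 511669/23 = 496949/23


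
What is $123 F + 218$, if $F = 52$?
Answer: $6614$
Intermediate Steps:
$123 F + 218 = 123 \cdot 52 + 218 = 6396 + 218 = 6614$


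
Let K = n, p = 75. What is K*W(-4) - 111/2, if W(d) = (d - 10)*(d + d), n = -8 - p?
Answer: -18703/2 ≈ -9351.5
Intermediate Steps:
n = -83 (n = -8 - 1*75 = -8 - 75 = -83)
W(d) = 2*d*(-10 + d) (W(d) = (-10 + d)*(2*d) = 2*d*(-10 + d))
K = -83
K*W(-4) - 111/2 = -166*(-4)*(-10 - 4) - 111/2 = -166*(-4)*(-14) - 111*1/2 = -83*112 - 111/2 = -9296 - 111/2 = -18703/2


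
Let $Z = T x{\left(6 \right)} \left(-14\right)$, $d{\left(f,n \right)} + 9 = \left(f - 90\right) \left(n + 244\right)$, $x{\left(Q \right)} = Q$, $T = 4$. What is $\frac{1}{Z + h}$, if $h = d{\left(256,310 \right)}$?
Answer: $\frac{1}{91619} \approx 1.0915 \cdot 10^{-5}$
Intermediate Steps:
$d{\left(f,n \right)} = -9 + \left(-90 + f\right) \left(244 + n\right)$ ($d{\left(f,n \right)} = -9 + \left(f - 90\right) \left(n + 244\right) = -9 + \left(-90 + f\right) \left(244 + n\right)$)
$h = 91955$ ($h = -21969 - 27900 + 244 \cdot 256 + 256 \cdot 310 = -21969 - 27900 + 62464 + 79360 = 91955$)
$Z = -336$ ($Z = 4 \cdot 6 \left(-14\right) = 24 \left(-14\right) = -336$)
$\frac{1}{Z + h} = \frac{1}{-336 + 91955} = \frac{1}{91619}$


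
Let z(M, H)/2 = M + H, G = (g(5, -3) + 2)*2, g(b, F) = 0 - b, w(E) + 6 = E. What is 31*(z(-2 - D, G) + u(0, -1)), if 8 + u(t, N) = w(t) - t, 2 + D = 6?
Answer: -1178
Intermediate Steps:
w(E) = -6 + E
g(b, F) = -b
D = 4 (D = -2 + 6 = 4)
G = -6 (G = (-1*5 + 2)*2 = (-5 + 2)*2 = -3*2 = -6)
u(t, N) = -14 (u(t, N) = -8 + ((-6 + t) - t) = -8 - 6 = -14)
z(M, H) = 2*H + 2*M (z(M, H) = 2*(M + H) = 2*(H + M) = 2*H + 2*M)
31*(z(-2 - D, G) + u(0, -1)) = 31*((2*(-6) + 2*(-2 - 1*4)) - 14) = 31*((-12 + 2*(-2 - 4)) - 14) = 31*((-12 + 2*(-6)) - 14) = 31*((-12 - 12) - 14) = 31*(-24 - 14) = 31*(-38) = -1178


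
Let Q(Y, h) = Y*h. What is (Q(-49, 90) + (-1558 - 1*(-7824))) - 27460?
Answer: -25604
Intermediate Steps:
(Q(-49, 90) + (-1558 - 1*(-7824))) - 27460 = (-49*90 + (-1558 - 1*(-7824))) - 27460 = (-4410 + (-1558 + 7824)) - 27460 = (-4410 + 6266) - 27460 = 1856 - 27460 = -25604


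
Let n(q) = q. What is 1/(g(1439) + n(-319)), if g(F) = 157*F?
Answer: 1/225604 ≈ 4.4325e-6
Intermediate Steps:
1/(g(1439) + n(-319)) = 1/(157*1439 - 319) = 1/(225923 - 319) = 1/225604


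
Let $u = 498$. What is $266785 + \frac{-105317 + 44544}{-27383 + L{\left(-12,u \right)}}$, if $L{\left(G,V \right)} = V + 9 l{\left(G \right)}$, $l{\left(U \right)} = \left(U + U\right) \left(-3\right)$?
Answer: $\frac{6999698818}{26237} \approx 2.6679 \cdot 10^{5}$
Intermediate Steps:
$l{\left(U \right)} = - 6 U$ ($l{\left(U \right)} = 2 U \left(-3\right) = - 6 U$)
$L{\left(G,V \right)} = V - 54 G$ ($L{\left(G,V \right)} = V + 9 \left(- 6 G\right) = V - 54 G$)
$266785 + \frac{-105317 + 44544}{-27383 + L{\left(-12,u \right)}} = 266785 + \frac{-105317 + 44544}{-27383 + \left(498 - -648\right)} = 266785 - \frac{60773}{-27383 + \left(498 + 648\right)} = 266785 - \frac{60773}{-27383 + 1146} = 266785 - \frac{60773}{-26237} = 266785 - - \frac{60773}{26237} = 266785 + \frac{60773}{26237} = \frac{6999698818}{26237}$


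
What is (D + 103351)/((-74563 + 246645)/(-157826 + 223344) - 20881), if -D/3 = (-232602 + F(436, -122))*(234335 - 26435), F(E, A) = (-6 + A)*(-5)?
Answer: -4739401863320009/683954638 ≈ -6.9294e+6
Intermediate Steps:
F(E, A) = 30 - 5*A
D = 144674699400 (D = -3*(-232602 + (30 - 5*(-122)))*(234335 - 26435) = -3*(-232602 + (30 + 610))*207900 = -3*(-232602 + 640)*207900 = -(-695886)*207900 = -3*(-48224899800) = 144674699400)
(D + 103351)/((-74563 + 246645)/(-157826 + 223344) - 20881) = (144674699400 + 103351)/((-74563 + 246645)/(-157826 + 223344) - 20881) = 144674802751/(172082/65518 - 20881) = 144674802751/(172082*(1/65518) - 20881) = 144674802751/(86041/32759 - 20881) = 144674802751/(-683954638/32759) = 144674802751*(-32759/683954638) = -4739401863320009/683954638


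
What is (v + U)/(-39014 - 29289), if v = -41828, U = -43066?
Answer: 84894/68303 ≈ 1.2429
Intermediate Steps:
(v + U)/(-39014 - 29289) = (-41828 - 43066)/(-39014 - 29289) = -84894/(-68303) = -84894*(-1/68303) = 84894/68303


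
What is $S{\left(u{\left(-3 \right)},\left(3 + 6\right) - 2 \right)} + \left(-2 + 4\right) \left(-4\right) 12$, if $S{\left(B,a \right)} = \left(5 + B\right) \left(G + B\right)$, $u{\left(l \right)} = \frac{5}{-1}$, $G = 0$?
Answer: $-96$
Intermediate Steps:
$u{\left(l \right)} = -5$ ($u{\left(l \right)} = 5 \left(-1\right) = -5$)
$S{\left(B,a \right)} = B \left(5 + B\right)$ ($S{\left(B,a \right)} = \left(5 + B\right) \left(0 + B\right) = \left(5 + B\right) B = B \left(5 + B\right)$)
$S{\left(u{\left(-3 \right)},\left(3 + 6\right) - 2 \right)} + \left(-2 + 4\right) \left(-4\right) 12 = - 5 \left(5 - 5\right) + \left(-2 + 4\right) \left(-4\right) 12 = \left(-5\right) 0 + 2 \left(-4\right) 12 = 0 - 96 = -96$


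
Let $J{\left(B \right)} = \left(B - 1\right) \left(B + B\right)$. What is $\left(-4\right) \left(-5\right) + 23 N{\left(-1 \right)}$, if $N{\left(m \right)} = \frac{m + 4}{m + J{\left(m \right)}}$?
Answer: $43$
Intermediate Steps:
$J{\left(B \right)} = 2 B \left(-1 + B\right)$ ($J{\left(B \right)} = \left(-1 + B\right) 2 B = 2 B \left(-1 + B\right)$)
$N{\left(m \right)} = \frac{4 + m}{m + 2 m \left(-1 + m\right)}$ ($N{\left(m \right)} = \frac{m + 4}{m + 2 m \left(-1 + m\right)} = \frac{4 + m}{m + 2 m \left(-1 + m\right)}$)
$\left(-4\right) \left(-5\right) + 23 N{\left(-1 \right)} = \left(-4\right) \left(-5\right) + 23 \frac{4 - 1}{\left(-1\right) \left(-1 + 2 \left(-1\right)\right)} = 20 + 23 \left(\left(-1\right) \frac{1}{-1 - 2} \cdot 3\right) = 20 + 23 \left(\left(-1\right) \frac{1}{-3} \cdot 3\right) = 20 + 23 \left(\left(-1\right) \left(- \frac{1}{3}\right) 3\right) = 20 + 23 \cdot 1 = 20 + 23 = 43$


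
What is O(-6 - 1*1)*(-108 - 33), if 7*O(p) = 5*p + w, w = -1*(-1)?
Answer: 4794/7 ≈ 684.86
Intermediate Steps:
w = 1
O(p) = ⅐ + 5*p/7 (O(p) = (5*p + 1)/7 = (1 + 5*p)/7 = ⅐ + 5*p/7)
O(-6 - 1*1)*(-108 - 33) = (⅐ + 5*(-6 - 1*1)/7)*(-108 - 33) = (⅐ + 5*(-6 - 1)/7)*(-141) = (⅐ + (5/7)*(-7))*(-141) = (⅐ - 5)*(-141) = -34/7*(-141) = 4794/7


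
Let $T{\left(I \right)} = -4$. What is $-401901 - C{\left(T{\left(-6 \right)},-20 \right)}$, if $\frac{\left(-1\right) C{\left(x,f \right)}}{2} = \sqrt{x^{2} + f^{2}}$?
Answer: $-401901 + 8 \sqrt{26} \approx -4.0186 \cdot 10^{5}$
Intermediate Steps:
$C{\left(x,f \right)} = - 2 \sqrt{f^{2} + x^{2}}$ ($C{\left(x,f \right)} = - 2 \sqrt{x^{2} + f^{2}} = - 2 \sqrt{f^{2} + x^{2}}$)
$-401901 - C{\left(T{\left(-6 \right)},-20 \right)} = -401901 - - 2 \sqrt{\left(-20\right)^{2} + \left(-4\right)^{2}} = -401901 - - 2 \sqrt{400 + 16} = -401901 - - 2 \sqrt{416} = -401901 - - 2 \cdot 4 \sqrt{26} = -401901 - - 8 \sqrt{26} = -401901 + 8 \sqrt{26}$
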